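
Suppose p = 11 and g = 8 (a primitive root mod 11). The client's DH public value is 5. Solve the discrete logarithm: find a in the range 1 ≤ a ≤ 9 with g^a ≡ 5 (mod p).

8

Try successive powers of 8 modulo 11:
8^1 ≡ 8
8^2 ≡ 9
8^3 ≡ 6
8^4 ≡ 4
8^5 ≡ 10
8^6 ≡ 3
8^7 ≡ 2
8^8 ≡ 5
Found: a = 8.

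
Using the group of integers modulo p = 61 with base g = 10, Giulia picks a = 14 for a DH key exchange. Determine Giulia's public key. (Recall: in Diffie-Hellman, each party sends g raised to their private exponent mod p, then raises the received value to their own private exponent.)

Public value = 10^14 mod 61.
10^1 ≡ 10 (mod 61)
10^2 = (10^1)^2 ≡ 10^2 = 100 ≡ 39 (mod 61)
10^4 = (10^2)^2 ≡ 39^2 = 1521 ≡ 57 (mod 61)
10^8 = (10^4)^2 ≡ 57^2 = 3249 ≡ 16 (mod 61)
10^14 = 10^8 · 10^4 · 10^2 ≡ 16 · 57 · 39 ≡ 5 (mod 61).

5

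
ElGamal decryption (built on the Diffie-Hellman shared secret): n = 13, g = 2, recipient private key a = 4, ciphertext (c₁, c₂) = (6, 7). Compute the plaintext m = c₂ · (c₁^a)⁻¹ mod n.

8

Shared mask s = c₁^a mod n = 6^4 mod 13.
6^1 ≡ 6 (mod 13)
6^2 = (6^1)^2 ≡ 6^2 = 36 ≡ 10 (mod 13)
6^4 = (6^2)^2 ≡ 10^2 = 100 ≡ 9 (mod 13)
So s = 9; s⁻¹ ≡ 3 (mod 13).
m = c₂ · s⁻¹ mod 13 = 7 · 3 mod 13 = 8.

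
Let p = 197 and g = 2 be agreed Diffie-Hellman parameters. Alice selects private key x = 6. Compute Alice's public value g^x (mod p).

64

Public value = 2^6 (mod 197).
2^1 ≡ 2 (mod 197)
2^2 = (2^1)^2 ≡ 2^2 = 4 ≡ 4 (mod 197)
2^4 = (2^2)^2 ≡ 4^2 = 16 ≡ 16 (mod 197)
2^6 = 2^4 · 2^2 ≡ 16 · 4 ≡ 64 (mod 197).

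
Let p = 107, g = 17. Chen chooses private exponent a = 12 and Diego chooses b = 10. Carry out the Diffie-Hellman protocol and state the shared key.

89

Diego sends B = g^b mod p = 17^10 mod 107.
17^1 ≡ 17 (mod 107)
17^2 = (17^1)^2 ≡ 17^2 = 289 ≡ 75 (mod 107)
17^4 = (17^2)^2 ≡ 75^2 = 5625 ≡ 61 (mod 107)
17^8 = (17^4)^2 ≡ 61^2 = 3721 ≡ 83 (mod 107)
17^10 = 17^8 · 17^2 ≡ 83 · 75 ≡ 19 (mod 107).
So B = 19. Chen then computes K = B^a mod p = 19^12 mod 107.
19^1 ≡ 19 (mod 107)
19^2 = (19^1)^2 ≡ 19^2 = 361 ≡ 40 (mod 107)
19^4 = (19^2)^2 ≡ 40^2 = 1600 ≡ 102 (mod 107)
19^8 = (19^4)^2 ≡ 102^2 = 10404 ≡ 25 (mod 107)
19^12 = 19^8 · 19^4 ≡ 25 · 102 ≡ 89 (mod 107).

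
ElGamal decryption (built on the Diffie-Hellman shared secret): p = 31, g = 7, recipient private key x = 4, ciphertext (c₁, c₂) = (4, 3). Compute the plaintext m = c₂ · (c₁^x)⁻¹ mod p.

Shared mask s = c₁^x mod p = 4^4 mod 31.
4^1 ≡ 4 (mod 31)
4^2 = (4^1)^2 ≡ 4^2 = 16 ≡ 16 (mod 31)
4^4 = (4^2)^2 ≡ 16^2 = 256 ≡ 8 (mod 31)
So s = 8; s⁻¹ ≡ 4 (mod 31).
m = c₂ · s⁻¹ mod 31 = 3 · 4 mod 31 = 12.

12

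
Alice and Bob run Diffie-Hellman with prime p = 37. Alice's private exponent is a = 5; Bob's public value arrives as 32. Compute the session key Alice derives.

20

Shared key K = 32^5 mod 37.
32^1 ≡ 32 (mod 37)
32^2 = (32^1)^2 ≡ 32^2 = 1024 ≡ 25 (mod 37)
32^4 = (32^2)^2 ≡ 25^2 = 625 ≡ 33 (mod 37)
32^5 = 32^4 · 32^1 ≡ 33 · 32 ≡ 20 (mod 37).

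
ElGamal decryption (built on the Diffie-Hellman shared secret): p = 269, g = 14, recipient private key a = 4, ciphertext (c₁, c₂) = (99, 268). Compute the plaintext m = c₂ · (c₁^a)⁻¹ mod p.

9

Shared mask s = c₁^a mod p = 99^4 mod 269.
99^1 ≡ 99 (mod 269)
99^2 = (99^1)^2 ≡ 99^2 = 9801 ≡ 117 (mod 269)
99^4 = (99^2)^2 ≡ 117^2 = 13689 ≡ 239 (mod 269)
So s = 239; s⁻¹ ≡ 260 (mod 269).
m = c₂ · s⁻¹ mod 269 = 268 · 260 mod 269 = 9.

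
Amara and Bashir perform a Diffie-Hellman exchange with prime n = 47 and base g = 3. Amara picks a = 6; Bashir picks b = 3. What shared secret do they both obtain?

6

Bashir sends B = g^b mod n = 3^3 mod 47.
3^1 ≡ 3 (mod 47)
3^2 = (3^1)^2 ≡ 3^2 = 9 ≡ 9 (mod 47)
3^3 = 3^2 · 3^1 ≡ 9 · 3 ≡ 27 (mod 47).
So B = 27. Amara then computes K = B^a mod n = 27^6 mod 47.
27^1 ≡ 27 (mod 47)
27^2 = (27^1)^2 ≡ 27^2 = 729 ≡ 24 (mod 47)
27^4 = (27^2)^2 ≡ 24^2 = 576 ≡ 12 (mod 47)
27^6 = 27^4 · 27^2 ≡ 12 · 24 ≡ 6 (mod 47).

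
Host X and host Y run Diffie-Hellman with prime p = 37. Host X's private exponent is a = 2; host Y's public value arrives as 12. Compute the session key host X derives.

Shared key K = 12^2 mod 37.
12^1 ≡ 12 (mod 37)
12^2 = (12^1)^2 ≡ 12^2 = 144 ≡ 33 (mod 37)

33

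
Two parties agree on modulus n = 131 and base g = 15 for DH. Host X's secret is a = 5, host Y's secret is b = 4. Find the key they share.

Host Y sends B = g^b mod n = 15^4 mod 131.
15^1 ≡ 15 (mod 131)
15^2 = (15^1)^2 ≡ 15^2 = 225 ≡ 94 (mod 131)
15^4 = (15^2)^2 ≡ 94^2 = 8836 ≡ 59 (mod 131)
So B = 59. Host X then computes K = B^a mod n = 59^5 mod 131.
59^1 ≡ 59 (mod 131)
59^2 = (59^1)^2 ≡ 59^2 = 3481 ≡ 75 (mod 131)
59^4 = (59^2)^2 ≡ 75^2 = 5625 ≡ 123 (mod 131)
59^5 = 59^4 · 59^1 ≡ 123 · 59 ≡ 52 (mod 131).

52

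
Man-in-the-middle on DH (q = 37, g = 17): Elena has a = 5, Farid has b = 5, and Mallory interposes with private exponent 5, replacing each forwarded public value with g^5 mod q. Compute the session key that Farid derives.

Farid receives Mallory's public value M = 17^5 mod 37 instead of the honest one.
17^1 ≡ 17 (mod 37)
17^2 = (17^1)^2 ≡ 17^2 = 289 ≡ 30 (mod 37)
17^4 = (17^2)^2 ≡ 30^2 = 900 ≡ 12 (mod 37)
17^5 = 17^4 · 17^1 ≡ 12 · 17 ≡ 19 (mod 37).
So M = 19. Farid computes K = M^5 mod 37.
19^1 ≡ 19 (mod 37)
19^2 = (19^1)^2 ≡ 19^2 = 361 ≡ 28 (mod 37)
19^4 = (19^2)^2 ≡ 28^2 = 784 ≡ 7 (mod 37)
19^5 = 19^4 · 19^1 ≡ 7 · 19 ≡ 22 (mod 37).

22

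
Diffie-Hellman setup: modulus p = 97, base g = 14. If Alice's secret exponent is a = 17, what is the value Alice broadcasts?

Public value = 14^17 mod 97.
14^1 ≡ 14 (mod 97)
14^2 = (14^1)^2 ≡ 14^2 = 196 ≡ 2 (mod 97)
14^4 = (14^2)^2 ≡ 2^2 = 4 ≡ 4 (mod 97)
14^8 = (14^4)^2 ≡ 4^2 = 16 ≡ 16 (mod 97)
14^16 = (14^8)^2 ≡ 16^2 = 256 ≡ 62 (mod 97)
14^17 = 14^16 · 14^1 ≡ 62 · 14 ≡ 92 (mod 97).

92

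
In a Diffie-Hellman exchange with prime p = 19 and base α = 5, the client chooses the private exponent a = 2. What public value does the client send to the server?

6

Public value = 5^2 mod 19.
5^1 ≡ 5 (mod 19)
5^2 = (5^1)^2 ≡ 5^2 = 25 ≡ 6 (mod 19)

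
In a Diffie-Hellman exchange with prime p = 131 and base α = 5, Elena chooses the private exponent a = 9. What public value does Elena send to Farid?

46

Public value = 5^9 mod 131.
5^1 ≡ 5 (mod 131)
5^2 = (5^1)^2 ≡ 5^2 = 25 ≡ 25 (mod 131)
5^4 = (5^2)^2 ≡ 25^2 = 625 ≡ 101 (mod 131)
5^8 = (5^4)^2 ≡ 101^2 = 10201 ≡ 114 (mod 131)
5^9 = 5^8 · 5^1 ≡ 114 · 5 ≡ 46 (mod 131).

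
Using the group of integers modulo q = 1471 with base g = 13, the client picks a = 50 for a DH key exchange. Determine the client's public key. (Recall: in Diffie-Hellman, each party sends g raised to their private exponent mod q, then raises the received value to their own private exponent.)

1001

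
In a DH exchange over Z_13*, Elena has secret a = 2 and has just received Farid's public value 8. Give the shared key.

12

Shared key K = 8^2 mod 13.
8^1 ≡ 8 (mod 13)
8^2 = (8^1)^2 ≡ 8^2 = 64 ≡ 12 (mod 13)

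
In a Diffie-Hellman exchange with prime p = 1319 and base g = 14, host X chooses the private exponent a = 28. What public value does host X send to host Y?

Public value = 14^28 mod 1319.
14^1 ≡ 14 (mod 1319)
14^2 = (14^1)^2 ≡ 14^2 = 196 ≡ 196 (mod 1319)
14^4 = (14^2)^2 ≡ 196^2 = 38416 ≡ 165 (mod 1319)
14^8 = (14^4)^2 ≡ 165^2 = 27225 ≡ 845 (mod 1319)
14^16 = (14^8)^2 ≡ 845^2 = 714025 ≡ 446 (mod 1319)
14^28 = 14^16 · 14^8 · 14^4 ≡ 446 · 845 · 165 ≡ 614 (mod 1319).

614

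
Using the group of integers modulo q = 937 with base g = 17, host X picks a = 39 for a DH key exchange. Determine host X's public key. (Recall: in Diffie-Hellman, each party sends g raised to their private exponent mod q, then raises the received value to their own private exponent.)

Public value = 17^{39} \pmod{937}.
17^1 ≡ 17 (mod 937)
17^2 = (17^1)^2 ≡ 17^2 = 289 ≡ 289 (mod 937)
17^4 = (17^2)^2 ≡ 289^2 = 83521 ≡ 128 (mod 937)
17^8 = (17^4)^2 ≡ 128^2 = 16384 ≡ 455 (mod 937)
17^16 = (17^8)^2 ≡ 455^2 = 207025 ≡ 885 (mod 937)
17^32 = (17^16)^2 ≡ 885^2 = 783225 ≡ 830 (mod 937)
17^39 = 17^32 · 17^4 · 17^2 · 17^1 ≡ 830 · 128 · 289 · 17 ≡ 333 (mod 937).

333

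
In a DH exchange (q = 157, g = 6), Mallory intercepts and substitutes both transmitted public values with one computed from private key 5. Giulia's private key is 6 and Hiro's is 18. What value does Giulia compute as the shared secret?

49

Giulia receives Mallory's public value M = 6^5 mod 157 instead of the honest one.
6^1 ≡ 6 (mod 157)
6^2 = (6^1)^2 ≡ 6^2 = 36 ≡ 36 (mod 157)
6^4 = (6^2)^2 ≡ 36^2 = 1296 ≡ 40 (mod 157)
6^5 = 6^4 · 6^1 ≡ 40 · 6 ≡ 83 (mod 157).
So M = 83. Giulia computes K = M^6 mod 157.
83^1 ≡ 83 (mod 157)
83^2 = (83^1)^2 ≡ 83^2 = 6889 ≡ 138 (mod 157)
83^4 = (83^2)^2 ≡ 138^2 = 19044 ≡ 47 (mod 157)
83^6 = 83^4 · 83^2 ≡ 47 · 138 ≡ 49 (mod 157).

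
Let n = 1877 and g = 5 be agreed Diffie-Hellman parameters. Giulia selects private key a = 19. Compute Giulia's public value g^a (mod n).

Public value = 5^19 (mod 1877).
5^1 ≡ 5 (mod 1877)
5^2 = (5^1)^2 ≡ 5^2 = 25 ≡ 25 (mod 1877)
5^4 = (5^2)^2 ≡ 25^2 = 625 ≡ 625 (mod 1877)
5^8 = (5^4)^2 ≡ 625^2 = 390625 ≡ 209 (mod 1877)
5^16 = (5^8)^2 ≡ 209^2 = 43681 ≡ 510 (mod 1877)
5^19 = 5^16 · 5^2 · 5^1 ≡ 510 · 25 · 5 ≡ 1809 (mod 1877).

1809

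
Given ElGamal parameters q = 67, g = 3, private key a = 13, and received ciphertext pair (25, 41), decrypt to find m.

Shared mask s = c₁^a mod q = 25^13 mod 67.
25^1 ≡ 25 (mod 67)
25^2 = (25^1)^2 ≡ 25^2 = 625 ≡ 22 (mod 67)
25^4 = (25^2)^2 ≡ 22^2 = 484 ≡ 15 (mod 67)
25^8 = (25^4)^2 ≡ 15^2 = 225 ≡ 24 (mod 67)
25^13 = 25^8 · 25^4 · 25^1 ≡ 24 · 15 · 25 ≡ 22 (mod 67).
So s = 22; s⁻¹ ≡ 64 (mod 67).
m = c₂ · s⁻¹ mod 67 = 41 · 64 mod 67 = 11.

11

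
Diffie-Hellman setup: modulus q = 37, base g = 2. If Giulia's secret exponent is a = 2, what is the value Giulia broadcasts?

4

Public value = 2^2 mod 37.
2^1 ≡ 2 (mod 37)
2^2 = (2^1)^2 ≡ 2^2 = 4 ≡ 4 (mod 37)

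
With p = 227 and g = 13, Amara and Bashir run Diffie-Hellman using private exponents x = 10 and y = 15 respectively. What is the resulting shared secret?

85

Bashir sends B = g^y mod p = 13^15 mod 227.
13^1 ≡ 13 (mod 227)
13^2 = (13^1)^2 ≡ 13^2 = 169 ≡ 169 (mod 227)
13^4 = (13^2)^2 ≡ 169^2 = 28561 ≡ 186 (mod 227)
13^8 = (13^4)^2 ≡ 186^2 = 34596 ≡ 92 (mod 227)
13^15 = 13^8 · 13^4 · 13^2 · 13^1 ≡ 92 · 186 · 169 · 13 ≡ 5 (mod 227).
So B = 5. Amara then computes K = B^x mod p = 5^10 mod 227.
5^1 ≡ 5 (mod 227)
5^2 = (5^1)^2 ≡ 5^2 = 25 ≡ 25 (mod 227)
5^4 = (5^2)^2 ≡ 25^2 = 625 ≡ 171 (mod 227)
5^8 = (5^4)^2 ≡ 171^2 = 29241 ≡ 185 (mod 227)
5^10 = 5^8 · 5^2 ≡ 185 · 25 ≡ 85 (mod 227).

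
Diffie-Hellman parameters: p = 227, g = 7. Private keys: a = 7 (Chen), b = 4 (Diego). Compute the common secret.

Chen sends A = g^a mod p = 7^7 mod 227.
7^1 ≡ 7 (mod 227)
7^2 = (7^1)^2 ≡ 7^2 = 49 ≡ 49 (mod 227)
7^4 = (7^2)^2 ≡ 49^2 = 2401 ≡ 131 (mod 227)
7^7 = 7^4 · 7^2 · 7^1 ≡ 131 · 49 · 7 ≡ 214 (mod 227).
So A = 214. Diego then computes K = A^b mod p = 214^4 mod 227.
214^1 ≡ 214 (mod 227)
214^2 = (214^1)^2 ≡ 214^2 = 45796 ≡ 169 (mod 227)
214^4 = (214^2)^2 ≡ 169^2 = 28561 ≡ 186 (mod 227)

186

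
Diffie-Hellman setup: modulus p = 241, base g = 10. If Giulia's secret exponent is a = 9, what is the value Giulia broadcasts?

Public value = 10^9 mod 241.
10^1 ≡ 10 (mod 241)
10^2 = (10^1)^2 ≡ 10^2 = 100 ≡ 100 (mod 241)
10^4 = (10^2)^2 ≡ 100^2 = 10000 ≡ 119 (mod 241)
10^8 = (10^4)^2 ≡ 119^2 = 14161 ≡ 183 (mod 241)
10^9 = 10^8 · 10^1 ≡ 183 · 10 ≡ 143 (mod 241).

143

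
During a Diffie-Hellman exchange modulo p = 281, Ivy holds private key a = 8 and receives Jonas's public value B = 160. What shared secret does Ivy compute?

4

Shared key K = 160^8 mod 281.
160^1 ≡ 160 (mod 281)
160^2 = (160^1)^2 ≡ 160^2 = 25600 ≡ 29 (mod 281)
160^4 = (160^2)^2 ≡ 29^2 = 841 ≡ 279 (mod 281)
160^8 = (160^4)^2 ≡ 279^2 = 77841 ≡ 4 (mod 281)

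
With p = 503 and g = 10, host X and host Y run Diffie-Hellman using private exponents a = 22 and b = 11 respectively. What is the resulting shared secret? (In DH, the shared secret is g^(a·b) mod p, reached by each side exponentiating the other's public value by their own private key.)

170

Host X sends A = g^a mod p = 10^22 mod 503.
10^1 ≡ 10 (mod 503)
10^2 = (10^1)^2 ≡ 10^2 = 100 ≡ 100 (mod 503)
10^4 = (10^2)^2 ≡ 100^2 = 10000 ≡ 443 (mod 503)
10^8 = (10^4)^2 ≡ 443^2 = 196249 ≡ 79 (mod 503)
10^16 = (10^8)^2 ≡ 79^2 = 6241 ≡ 205 (mod 503)
10^22 = 10^16 · 10^4 · 10^2 ≡ 205 · 443 · 100 ≡ 338 (mod 503).
So A = 338. Host Y then computes K = A^b mod p = 338^11 mod 503.
338^1 ≡ 338 (mod 503)
338^2 = (338^1)^2 ≡ 338^2 = 114244 ≡ 63 (mod 503)
338^4 = (338^2)^2 ≡ 63^2 = 3969 ≡ 448 (mod 503)
338^8 = (338^4)^2 ≡ 448^2 = 200704 ≡ 7 (mod 503)
338^11 = 338^8 · 338^2 · 338^1 ≡ 7 · 63 · 338 ≡ 170 (mod 503).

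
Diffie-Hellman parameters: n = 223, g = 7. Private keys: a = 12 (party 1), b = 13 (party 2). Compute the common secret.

Party 2 sends B = g^b mod n = 7^13 mod 223.
7^1 ≡ 7 (mod 223)
7^2 = (7^1)^2 ≡ 7^2 = 49 ≡ 49 (mod 223)
7^4 = (7^2)^2 ≡ 49^2 = 2401 ≡ 171 (mod 223)
7^8 = (7^4)^2 ≡ 171^2 = 29241 ≡ 28 (mod 223)
7^13 = 7^8 · 7^4 · 7^1 ≡ 28 · 171 · 7 ≡ 66 (mod 223).
So B = 66. Party 1 then computes K = B^a mod n = 66^12 mod 223.
66^1 ≡ 66 (mod 223)
66^2 = (66^1)^2 ≡ 66^2 = 4356 ≡ 119 (mod 223)
66^4 = (66^2)^2 ≡ 119^2 = 14161 ≡ 112 (mod 223)
66^8 = (66^4)^2 ≡ 112^2 = 12544 ≡ 56 (mod 223)
66^12 = 66^8 · 66^4 ≡ 56 · 112 ≡ 28 (mod 223).

28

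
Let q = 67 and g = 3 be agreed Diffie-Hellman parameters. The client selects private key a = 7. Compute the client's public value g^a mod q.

43

Public value = 3^7 mod 67.
3^1 ≡ 3 (mod 67)
3^2 = (3^1)^2 ≡ 3^2 = 9 ≡ 9 (mod 67)
3^4 = (3^2)^2 ≡ 9^2 = 81 ≡ 14 (mod 67)
3^7 = 3^4 · 3^2 · 3^1 ≡ 14 · 9 · 3 ≡ 43 (mod 67).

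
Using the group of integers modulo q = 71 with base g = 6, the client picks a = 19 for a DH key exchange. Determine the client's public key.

43

Public value = 6^19 (mod 71).
6^1 ≡ 6 (mod 71)
6^2 = (6^1)^2 ≡ 6^2 = 36 ≡ 36 (mod 71)
6^4 = (6^2)^2 ≡ 36^2 = 1296 ≡ 18 (mod 71)
6^8 = (6^4)^2 ≡ 18^2 = 324 ≡ 40 (mod 71)
6^16 = (6^8)^2 ≡ 40^2 = 1600 ≡ 38 (mod 71)
6^19 = 6^16 · 6^2 · 6^1 ≡ 38 · 36 · 6 ≡ 43 (mod 71).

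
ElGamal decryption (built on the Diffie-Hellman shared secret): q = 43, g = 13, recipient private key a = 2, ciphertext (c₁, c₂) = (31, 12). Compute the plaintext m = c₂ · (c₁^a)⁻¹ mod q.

18

Shared mask s = c₁^a mod q = 31^2 mod 43.
31^1 ≡ 31 (mod 43)
31^2 = (31^1)^2 ≡ 31^2 = 961 ≡ 15 (mod 43)
So s = 15; s⁻¹ ≡ 23 (mod 43).
m = c₂ · s⁻¹ mod 43 = 12 · 23 mod 43 = 18.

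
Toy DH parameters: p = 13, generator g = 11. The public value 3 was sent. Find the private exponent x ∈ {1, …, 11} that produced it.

4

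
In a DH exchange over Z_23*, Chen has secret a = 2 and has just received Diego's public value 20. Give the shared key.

Shared key K = 20^2 mod 23.
20^1 ≡ 20 (mod 23)
20^2 = (20^1)^2 ≡ 20^2 = 400 ≡ 9 (mod 23)

9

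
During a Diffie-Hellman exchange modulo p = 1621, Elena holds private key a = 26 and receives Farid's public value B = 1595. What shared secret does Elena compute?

1378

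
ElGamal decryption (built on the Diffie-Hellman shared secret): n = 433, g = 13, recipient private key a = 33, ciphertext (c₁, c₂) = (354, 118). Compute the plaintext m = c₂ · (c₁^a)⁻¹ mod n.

Shared mask s = c₁^a mod n = 354^33 mod 433.
354^1 ≡ 354 (mod 433)
354^2 = (354^1)^2 ≡ 354^2 = 125316 ≡ 179 (mod 433)
354^4 = (354^2)^2 ≡ 179^2 = 32041 ≡ 432 (mod 433)
354^8 = (354^4)^2 ≡ 432^2 = 186624 ≡ 1 (mod 433)
354^16 = (354^8)^2 ≡ 1^2 = 1 ≡ 1 (mod 433)
354^32 = (354^16)^2 ≡ 1^2 = 1 ≡ 1 (mod 433)
354^33 = 354^32 · 354^1 ≡ 1 · 354 ≡ 354 (mod 433).
So s = 354; s⁻¹ ≡ 285 (mod 433).
m = c₂ · s⁻¹ mod 433 = 118 · 285 mod 433 = 289.

289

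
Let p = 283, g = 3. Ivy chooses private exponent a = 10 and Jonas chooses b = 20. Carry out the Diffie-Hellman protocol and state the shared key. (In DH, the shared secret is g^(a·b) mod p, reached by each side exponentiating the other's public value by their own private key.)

246

Jonas sends B = g^b mod p = 3^20 mod 283.
3^1 ≡ 3 (mod 283)
3^2 = (3^1)^2 ≡ 3^2 = 9 ≡ 9 (mod 283)
3^4 = (3^2)^2 ≡ 9^2 = 81 ≡ 81 (mod 283)
3^8 = (3^4)^2 ≡ 81^2 = 6561 ≡ 52 (mod 283)
3^16 = (3^8)^2 ≡ 52^2 = 2704 ≡ 157 (mod 283)
3^20 = 3^16 · 3^4 ≡ 157 · 81 ≡ 265 (mod 283).
So B = 265. Ivy then computes K = B^a mod p = 265^10 mod 283.
265^1 ≡ 265 (mod 283)
265^2 = (265^1)^2 ≡ 265^2 = 70225 ≡ 41 (mod 283)
265^4 = (265^2)^2 ≡ 41^2 = 1681 ≡ 266 (mod 283)
265^8 = (265^4)^2 ≡ 266^2 = 70756 ≡ 6 (mod 283)
265^10 = 265^8 · 265^2 ≡ 6 · 41 ≡ 246 (mod 283).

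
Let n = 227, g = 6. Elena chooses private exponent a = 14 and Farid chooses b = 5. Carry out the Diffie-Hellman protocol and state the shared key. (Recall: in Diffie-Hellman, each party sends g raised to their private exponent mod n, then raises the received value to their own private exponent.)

207

Elena sends A = g^a mod n = 6^14 mod 227.
6^1 ≡ 6 (mod 227)
6^2 = (6^1)^2 ≡ 6^2 = 36 ≡ 36 (mod 227)
6^4 = (6^2)^2 ≡ 36^2 = 1296 ≡ 161 (mod 227)
6^8 = (6^4)^2 ≡ 161^2 = 25921 ≡ 43 (mod 227)
6^14 = 6^8 · 6^4 · 6^2 ≡ 43 · 161 · 36 ≡ 209 (mod 227).
So A = 209. Farid then computes K = A^b mod n = 209^5 mod 227.
209^1 ≡ 209 (mod 227)
209^2 = (209^1)^2 ≡ 209^2 = 43681 ≡ 97 (mod 227)
209^4 = (209^2)^2 ≡ 97^2 = 9409 ≡ 102 (mod 227)
209^5 = 209^4 · 209^1 ≡ 102 · 209 ≡ 207 (mod 227).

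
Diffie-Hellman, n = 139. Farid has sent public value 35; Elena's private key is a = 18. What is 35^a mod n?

Shared key K = 35^18 mod 139.
35^1 ≡ 35 (mod 139)
35^2 = (35^1)^2 ≡ 35^2 = 1225 ≡ 113 (mod 139)
35^4 = (35^2)^2 ≡ 113^2 = 12769 ≡ 120 (mod 139)
35^8 = (35^4)^2 ≡ 120^2 = 14400 ≡ 83 (mod 139)
35^16 = (35^8)^2 ≡ 83^2 = 6889 ≡ 78 (mod 139)
35^18 = 35^16 · 35^2 ≡ 78 · 113 ≡ 57 (mod 139).

57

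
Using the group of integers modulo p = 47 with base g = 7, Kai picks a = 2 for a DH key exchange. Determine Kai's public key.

Public value = 7^{2} \pmod{47}.
7^1 ≡ 7 (mod 47)
7^2 = (7^1)^2 ≡ 7^2 = 49 ≡ 2 (mod 47)

2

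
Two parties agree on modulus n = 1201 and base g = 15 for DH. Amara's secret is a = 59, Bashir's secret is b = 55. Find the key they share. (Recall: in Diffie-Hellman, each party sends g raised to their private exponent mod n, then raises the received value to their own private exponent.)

343

Amara sends A = g^a mod n = 15^59 mod 1201.
15^1 ≡ 15 (mod 1201)
15^2 = (15^1)^2 ≡ 15^2 = 225 ≡ 225 (mod 1201)
15^4 = (15^2)^2 ≡ 225^2 = 50625 ≡ 183 (mod 1201)
15^8 = (15^4)^2 ≡ 183^2 = 33489 ≡ 1062 (mod 1201)
15^16 = (15^8)^2 ≡ 1062^2 = 1127844 ≡ 105 (mod 1201)
15^32 = (15^16)^2 ≡ 105^2 = 11025 ≡ 216 (mod 1201)
15^59 = 15^32 · 15^16 · 15^8 · 15^2 · 15^1 ≡ 216 · 105 · 1062 · 225 · 15 ≡ 80 (mod 1201).
So A = 80. Bashir then computes K = A^b mod n = 80^55 mod 1201.
80^1 ≡ 80 (mod 1201)
80^2 = (80^1)^2 ≡ 80^2 = 6400 ≡ 395 (mod 1201)
80^4 = (80^2)^2 ≡ 395^2 = 156025 ≡ 1096 (mod 1201)
80^8 = (80^4)^2 ≡ 1096^2 = 1201216 ≡ 216 (mod 1201)
80^16 = (80^8)^2 ≡ 216^2 = 46656 ≡ 1018 (mod 1201)
80^32 = (80^16)^2 ≡ 1018^2 = 1036324 ≡ 1062 (mod 1201)
80^55 = 80^32 · 80^16 · 80^4 · 80^2 · 80^1 ≡ 1062 · 1018 · 1096 · 395 · 80 ≡ 343 (mod 1201).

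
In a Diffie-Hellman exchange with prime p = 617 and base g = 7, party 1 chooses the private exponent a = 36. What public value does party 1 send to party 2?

Public value = 7^36 mod 617.
7^1 ≡ 7 (mod 617)
7^2 = (7^1)^2 ≡ 7^2 = 49 ≡ 49 (mod 617)
7^4 = (7^2)^2 ≡ 49^2 = 2401 ≡ 550 (mod 617)
7^8 = (7^4)^2 ≡ 550^2 = 302500 ≡ 170 (mod 617)
7^16 = (7^8)^2 ≡ 170^2 = 28900 ≡ 518 (mod 617)
7^32 = (7^16)^2 ≡ 518^2 = 268324 ≡ 546 (mod 617)
7^36 = 7^32 · 7^4 ≡ 546 · 550 ≡ 438 (mod 617).

438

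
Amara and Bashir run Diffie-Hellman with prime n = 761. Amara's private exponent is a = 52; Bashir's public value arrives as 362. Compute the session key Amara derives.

410

Shared key K = 362^52 mod 761.
362^1 ≡ 362 (mod 761)
362^2 = (362^1)^2 ≡ 362^2 = 131044 ≡ 152 (mod 761)
362^4 = (362^2)^2 ≡ 152^2 = 23104 ≡ 274 (mod 761)
362^8 = (362^4)^2 ≡ 274^2 = 75076 ≡ 498 (mod 761)
362^16 = (362^8)^2 ≡ 498^2 = 248004 ≡ 679 (mod 761)
362^32 = (362^16)^2 ≡ 679^2 = 461041 ≡ 636 (mod 761)
362^52 = 362^32 · 362^16 · 362^4 ≡ 636 · 679 · 274 ≡ 410 (mod 761).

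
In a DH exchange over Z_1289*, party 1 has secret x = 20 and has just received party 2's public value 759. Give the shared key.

Shared key K = 759^20 mod 1289.
759^1 ≡ 759 (mod 1289)
759^2 = (759^1)^2 ≡ 759^2 = 576081 ≡ 1187 (mod 1289)
759^4 = (759^2)^2 ≡ 1187^2 = 1408969 ≡ 92 (mod 1289)
759^8 = (759^4)^2 ≡ 92^2 = 8464 ≡ 730 (mod 1289)
759^16 = (759^8)^2 ≡ 730^2 = 532900 ≡ 543 (mod 1289)
759^20 = 759^16 · 759^4 ≡ 543 · 92 ≡ 974 (mod 1289).

974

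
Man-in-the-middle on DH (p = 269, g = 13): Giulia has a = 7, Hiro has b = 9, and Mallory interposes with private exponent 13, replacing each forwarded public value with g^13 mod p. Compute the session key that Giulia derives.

Giulia receives Mallory's public value M = 13^13 mod 269 instead of the honest one.
13^1 ≡ 13 (mod 269)
13^2 = (13^1)^2 ≡ 13^2 = 169 ≡ 169 (mod 269)
13^4 = (13^2)^2 ≡ 169^2 = 28561 ≡ 47 (mod 269)
13^8 = (13^4)^2 ≡ 47^2 = 2209 ≡ 57 (mod 269)
13^13 = 13^8 · 13^4 · 13^1 ≡ 57 · 47 · 13 ≡ 126 (mod 269).
So M = 126. Giulia computes K = M^7 mod 269.
126^1 ≡ 126 (mod 269)
126^2 = (126^1)^2 ≡ 126^2 = 15876 ≡ 5 (mod 269)
126^4 = (126^2)^2 ≡ 5^2 = 25 ≡ 25 (mod 269)
126^7 = 126^4 · 126^2 · 126^1 ≡ 25 · 5 · 126 ≡ 148 (mod 269).

148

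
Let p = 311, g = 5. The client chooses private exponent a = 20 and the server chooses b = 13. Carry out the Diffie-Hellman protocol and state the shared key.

234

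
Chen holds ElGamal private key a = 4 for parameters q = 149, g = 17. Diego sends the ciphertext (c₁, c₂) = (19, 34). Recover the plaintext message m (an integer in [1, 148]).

Shared mask s = c₁^a mod q = 19^4 mod 149.
19^1 ≡ 19 (mod 149)
19^2 = (19^1)^2 ≡ 19^2 = 361 ≡ 63 (mod 149)
19^4 = (19^2)^2 ≡ 63^2 = 3969 ≡ 95 (mod 149)
So s = 95; s⁻¹ ≡ 80 (mod 149).
m = c₂ · s⁻¹ mod 149 = 34 · 80 mod 149 = 38.

38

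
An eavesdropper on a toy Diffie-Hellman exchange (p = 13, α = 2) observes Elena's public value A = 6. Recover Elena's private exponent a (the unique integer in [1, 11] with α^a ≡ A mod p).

5

Try successive powers of 2 modulo 13:
2^1 ≡ 2
2^2 ≡ 4
2^3 ≡ 8
2^4 ≡ 3
2^5 ≡ 6
Found: a = 5.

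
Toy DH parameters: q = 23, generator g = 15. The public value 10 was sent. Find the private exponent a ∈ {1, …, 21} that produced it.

Try successive powers of 15 modulo 23:
15^1 ≡ 15
15^2 ≡ 18
15^3 ≡ 17
15^4 ≡ 2
15^5 ≡ 7
15^6 ≡ 13
15^7 ≡ 11
15^8 ≡ 4
15^9 ≡ 14
15^10 ≡ 3
15^11 ≡ 22
15^12 ≡ 8
15^13 ≡ 5
15^14 ≡ 6
15^15 ≡ 21
15^16 ≡ 16
15^17 ≡ 10
Found: a = 17.

17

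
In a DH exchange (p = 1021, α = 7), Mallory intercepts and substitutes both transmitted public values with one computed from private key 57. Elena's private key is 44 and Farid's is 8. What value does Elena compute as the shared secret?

808

Elena receives Mallory's public value M = 7^57 mod 1021 instead of the honest one.
7^1 ≡ 7 (mod 1021)
7^2 = (7^1)^2 ≡ 7^2 = 49 ≡ 49 (mod 1021)
7^4 = (7^2)^2 ≡ 49^2 = 2401 ≡ 359 (mod 1021)
7^8 = (7^4)^2 ≡ 359^2 = 128881 ≡ 235 (mod 1021)
7^16 = (7^8)^2 ≡ 235^2 = 55225 ≡ 91 (mod 1021)
7^32 = (7^16)^2 ≡ 91^2 = 8281 ≡ 113 (mod 1021)
7^57 = 7^32 · 7^16 · 7^8 · 7^1 ≡ 113 · 91 · 235 · 7 ≡ 628 (mod 1021).
So M = 628. Elena computes K = M^44 mod 1021.
628^1 ≡ 628 (mod 1021)
628^2 = (628^1)^2 ≡ 628^2 = 394384 ≡ 278 (mod 1021)
628^4 = (628^2)^2 ≡ 278^2 = 77284 ≡ 709 (mod 1021)
628^8 = (628^4)^2 ≡ 709^2 = 502681 ≡ 349 (mod 1021)
628^16 = (628^8)^2 ≡ 349^2 = 121801 ≡ 302 (mod 1021)
628^32 = (628^16)^2 ≡ 302^2 = 91204 ≡ 335 (mod 1021)
628^44 = 628^32 · 628^8 · 628^4 ≡ 335 · 349 · 709 ≡ 808 (mod 1021).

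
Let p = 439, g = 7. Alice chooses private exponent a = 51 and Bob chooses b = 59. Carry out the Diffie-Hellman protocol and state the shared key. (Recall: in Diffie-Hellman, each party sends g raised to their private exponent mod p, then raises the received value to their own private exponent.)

98

Alice sends A = g^a mod p = 7^51 mod 439.
7^1 ≡ 7 (mod 439)
7^2 = (7^1)^2 ≡ 7^2 = 49 ≡ 49 (mod 439)
7^4 = (7^2)^2 ≡ 49^2 = 2401 ≡ 206 (mod 439)
7^8 = (7^4)^2 ≡ 206^2 = 42436 ≡ 292 (mod 439)
7^16 = (7^8)^2 ≡ 292^2 = 85264 ≡ 98 (mod 439)
7^32 = (7^16)^2 ≡ 98^2 = 9604 ≡ 385 (mod 439)
7^51 = 7^32 · 7^16 · 7^2 · 7^1 ≡ 385 · 98 · 49 · 7 ≡ 109 (mod 439).
So A = 109. Bob then computes K = A^b mod p = 109^59 mod 439.
109^1 ≡ 109 (mod 439)
109^2 = (109^1)^2 ≡ 109^2 = 11881 ≡ 28 (mod 439)
109^4 = (109^2)^2 ≡ 28^2 = 784 ≡ 345 (mod 439)
109^8 = (109^4)^2 ≡ 345^2 = 119025 ≡ 56 (mod 439)
109^16 = (109^8)^2 ≡ 56^2 = 3136 ≡ 63 (mod 439)
109^32 = (109^16)^2 ≡ 63^2 = 3969 ≡ 18 (mod 439)
109^59 = 109^32 · 109^16 · 109^8 · 109^2 · 109^1 ≡ 18 · 63 · 56 · 28 · 109 ≡ 98 (mod 439).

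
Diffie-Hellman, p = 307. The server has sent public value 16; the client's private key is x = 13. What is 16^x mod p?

Shared key K = 16^13 mod 307.
16^1 ≡ 16 (mod 307)
16^2 = (16^1)^2 ≡ 16^2 = 256 ≡ 256 (mod 307)
16^4 = (16^2)^2 ≡ 256^2 = 65536 ≡ 145 (mod 307)
16^8 = (16^4)^2 ≡ 145^2 = 21025 ≡ 149 (mod 307)
16^13 = 16^8 · 16^4 · 16^1 ≡ 149 · 145 · 16 ≡ 305 (mod 307).

305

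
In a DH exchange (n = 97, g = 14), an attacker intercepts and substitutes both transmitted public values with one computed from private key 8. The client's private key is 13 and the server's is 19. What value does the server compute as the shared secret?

81

The server receives an attacker's public value M = 14^8 mod 97 instead of the honest one.
14^1 ≡ 14 (mod 97)
14^2 = (14^1)^2 ≡ 14^2 = 196 ≡ 2 (mod 97)
14^4 = (14^2)^2 ≡ 2^2 = 4 ≡ 4 (mod 97)
14^8 = (14^4)^2 ≡ 4^2 = 16 ≡ 16 (mod 97)
So M = 16. The server computes K = M^19 mod 97.
16^1 ≡ 16 (mod 97)
16^2 = (16^1)^2 ≡ 16^2 = 256 ≡ 62 (mod 97)
16^4 = (16^2)^2 ≡ 62^2 = 3844 ≡ 61 (mod 97)
16^8 = (16^4)^2 ≡ 61^2 = 3721 ≡ 35 (mod 97)
16^16 = (16^8)^2 ≡ 35^2 = 1225 ≡ 61 (mod 97)
16^19 = 16^16 · 16^2 · 16^1 ≡ 61 · 62 · 16 ≡ 81 (mod 97).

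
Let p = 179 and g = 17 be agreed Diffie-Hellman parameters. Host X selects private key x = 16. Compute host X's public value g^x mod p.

Public value = 17^16 mod 179.
17^1 ≡ 17 (mod 179)
17^2 = (17^1)^2 ≡ 17^2 = 289 ≡ 110 (mod 179)
17^4 = (17^2)^2 ≡ 110^2 = 12100 ≡ 107 (mod 179)
17^8 = (17^4)^2 ≡ 107^2 = 11449 ≡ 172 (mod 179)
17^16 = (17^8)^2 ≡ 172^2 = 29584 ≡ 49 (mod 179)

49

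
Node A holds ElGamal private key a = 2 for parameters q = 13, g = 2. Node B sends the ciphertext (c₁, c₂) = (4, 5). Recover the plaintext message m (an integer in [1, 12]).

Shared mask s = c₁^a mod q = 4^2 mod 13.
4^1 ≡ 4 (mod 13)
4^2 = (4^1)^2 ≡ 4^2 = 16 ≡ 3 (mod 13)
So s = 3; s⁻¹ ≡ 9 (mod 13).
m = c₂ · s⁻¹ mod 13 = 5 · 9 mod 13 = 6.

6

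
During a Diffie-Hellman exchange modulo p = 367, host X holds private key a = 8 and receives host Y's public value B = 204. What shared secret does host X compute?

Shared key K = 204^8 mod 367.
204^1 ≡ 204 (mod 367)
204^2 = (204^1)^2 ≡ 204^2 = 41616 ≡ 145 (mod 367)
204^4 = (204^2)^2 ≡ 145^2 = 21025 ≡ 106 (mod 367)
204^8 = (204^4)^2 ≡ 106^2 = 11236 ≡ 226 (mod 367)

226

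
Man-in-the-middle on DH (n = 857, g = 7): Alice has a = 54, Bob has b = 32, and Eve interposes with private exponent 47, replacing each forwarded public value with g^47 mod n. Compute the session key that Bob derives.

26

Bob receives Eve's public value M = 7^47 mod 857 instead of the honest one.
7^1 ≡ 7 (mod 857)
7^2 = (7^1)^2 ≡ 7^2 = 49 ≡ 49 (mod 857)
7^4 = (7^2)^2 ≡ 49^2 = 2401 ≡ 687 (mod 857)
7^8 = (7^4)^2 ≡ 687^2 = 471969 ≡ 619 (mod 857)
7^16 = (7^8)^2 ≡ 619^2 = 383161 ≡ 82 (mod 857)
7^32 = (7^16)^2 ≡ 82^2 = 6724 ≡ 725 (mod 857)
7^47 = 7^32 · 7^8 · 7^4 · 7^2 · 7^1 ≡ 725 · 619 · 687 · 49 · 7 ≡ 535 (mod 857).
So M = 535. Bob computes K = M^32 mod 857.
535^1 ≡ 535 (mod 857)
535^2 = (535^1)^2 ≡ 535^2 = 286225 ≡ 844 (mod 857)
535^4 = (535^2)^2 ≡ 844^2 = 712336 ≡ 169 (mod 857)
535^8 = (535^4)^2 ≡ 169^2 = 28561 ≡ 280 (mod 857)
535^16 = (535^8)^2 ≡ 280^2 = 78400 ≡ 413 (mod 857)
535^32 = (535^16)^2 ≡ 413^2 = 170569 ≡ 26 (mod 857)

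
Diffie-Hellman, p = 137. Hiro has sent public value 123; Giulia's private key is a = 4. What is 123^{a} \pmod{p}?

Shared key K = 123^4 mod 137.
123^1 ≡ 123 (mod 137)
123^2 = (123^1)^2 ≡ 123^2 = 15129 ≡ 59 (mod 137)
123^4 = (123^2)^2 ≡ 59^2 = 3481 ≡ 56 (mod 137)

56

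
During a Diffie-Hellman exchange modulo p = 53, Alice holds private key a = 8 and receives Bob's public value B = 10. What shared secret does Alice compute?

Shared key K = 10^8 mod 53.
10^1 ≡ 10 (mod 53)
10^2 = (10^1)^2 ≡ 10^2 = 100 ≡ 47 (mod 53)
10^4 = (10^2)^2 ≡ 47^2 = 2209 ≡ 36 (mod 53)
10^8 = (10^4)^2 ≡ 36^2 = 1296 ≡ 24 (mod 53)

24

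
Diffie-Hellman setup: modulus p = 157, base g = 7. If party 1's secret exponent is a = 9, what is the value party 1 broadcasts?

54

Public value = 7^9 mod 157.
7^1 ≡ 7 (mod 157)
7^2 = (7^1)^2 ≡ 7^2 = 49 ≡ 49 (mod 157)
7^4 = (7^2)^2 ≡ 49^2 = 2401 ≡ 46 (mod 157)
7^8 = (7^4)^2 ≡ 46^2 = 2116 ≡ 75 (mod 157)
7^9 = 7^8 · 7^1 ≡ 75 · 7 ≡ 54 (mod 157).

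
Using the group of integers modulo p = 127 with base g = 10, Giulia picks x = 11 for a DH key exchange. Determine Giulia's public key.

102

Public value = 10^11 mod 127.
10^1 ≡ 10 (mod 127)
10^2 = (10^1)^2 ≡ 10^2 = 100 ≡ 100 (mod 127)
10^4 = (10^2)^2 ≡ 100^2 = 10000 ≡ 94 (mod 127)
10^8 = (10^4)^2 ≡ 94^2 = 8836 ≡ 73 (mod 127)
10^11 = 10^8 · 10^2 · 10^1 ≡ 73 · 100 · 10 ≡ 102 (mod 127).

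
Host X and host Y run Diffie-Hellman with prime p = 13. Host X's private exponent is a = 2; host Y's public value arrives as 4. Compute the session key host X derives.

Shared key K = 4^2 mod 13.
4^1 ≡ 4 (mod 13)
4^2 = (4^1)^2 ≡ 4^2 = 16 ≡ 3 (mod 13)

3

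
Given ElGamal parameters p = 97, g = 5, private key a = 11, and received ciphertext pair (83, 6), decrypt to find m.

Shared mask s = c₁^a mod p = 83^11 mod 97.
83^1 ≡ 83 (mod 97)
83^2 = (83^1)^2 ≡ 83^2 = 6889 ≡ 2 (mod 97)
83^4 = (83^2)^2 ≡ 2^2 = 4 ≡ 4 (mod 97)
83^8 = (83^4)^2 ≡ 4^2 = 16 ≡ 16 (mod 97)
83^11 = 83^8 · 83^2 · 83^1 ≡ 16 · 2 · 83 ≡ 37 (mod 97).
So s = 37; s⁻¹ ≡ 21 (mod 97).
m = c₂ · s⁻¹ mod 97 = 6 · 21 mod 97 = 29.

29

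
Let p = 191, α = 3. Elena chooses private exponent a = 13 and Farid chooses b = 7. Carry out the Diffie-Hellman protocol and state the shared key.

158

Farid sends B = α^b mod p = 3^7 mod 191.
3^1 ≡ 3 (mod 191)
3^2 = (3^1)^2 ≡ 3^2 = 9 ≡ 9 (mod 191)
3^4 = (3^2)^2 ≡ 9^2 = 81 ≡ 81 (mod 191)
3^7 = 3^4 · 3^2 · 3^1 ≡ 81 · 9 · 3 ≡ 86 (mod 191).
So B = 86. Elena then computes K = B^a mod p = 86^13 mod 191.
86^1 ≡ 86 (mod 191)
86^2 = (86^1)^2 ≡ 86^2 = 7396 ≡ 138 (mod 191)
86^4 = (86^2)^2 ≡ 138^2 = 19044 ≡ 135 (mod 191)
86^8 = (86^4)^2 ≡ 135^2 = 18225 ≡ 80 (mod 191)
86^13 = 86^8 · 86^4 · 86^1 ≡ 80 · 135 · 86 ≡ 158 (mod 191).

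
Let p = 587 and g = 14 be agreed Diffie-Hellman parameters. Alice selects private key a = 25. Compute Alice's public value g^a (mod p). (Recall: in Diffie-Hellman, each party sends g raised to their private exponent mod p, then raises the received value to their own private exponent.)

399

Public value = 14^25 (mod 587).
14^1 ≡ 14 (mod 587)
14^2 = (14^1)^2 ≡ 14^2 = 196 ≡ 196 (mod 587)
14^4 = (14^2)^2 ≡ 196^2 = 38416 ≡ 261 (mod 587)
14^8 = (14^4)^2 ≡ 261^2 = 68121 ≡ 29 (mod 587)
14^16 = (14^8)^2 ≡ 29^2 = 841 ≡ 254 (mod 587)
14^25 = 14^16 · 14^8 · 14^1 ≡ 254 · 29 · 14 ≡ 399 (mod 587).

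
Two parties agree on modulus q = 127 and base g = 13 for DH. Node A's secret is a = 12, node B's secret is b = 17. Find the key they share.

Node B sends B = g^b mod q = 13^17 mod 127.
13^1 ≡ 13 (mod 127)
13^2 = (13^1)^2 ≡ 13^2 = 169 ≡ 42 (mod 127)
13^4 = (13^2)^2 ≡ 42^2 = 1764 ≡ 113 (mod 127)
13^8 = (13^4)^2 ≡ 113^2 = 12769 ≡ 69 (mod 127)
13^16 = (13^8)^2 ≡ 69^2 = 4761 ≡ 62 (mod 127)
13^17 = 13^16 · 13^1 ≡ 62 · 13 ≡ 44 (mod 127).
So B = 44. Node A then computes K = B^a mod q = 44^12 mod 127.
44^1 ≡ 44 (mod 127)
44^2 = (44^1)^2 ≡ 44^2 = 1936 ≡ 31 (mod 127)
44^4 = (44^2)^2 ≡ 31^2 = 961 ≡ 72 (mod 127)
44^8 = (44^4)^2 ≡ 72^2 = 5184 ≡ 104 (mod 127)
44^12 = 44^8 · 44^4 ≡ 104 · 72 ≡ 122 (mod 127).

122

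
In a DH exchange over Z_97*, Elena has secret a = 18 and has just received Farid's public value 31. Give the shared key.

Shared key K = 31^18 mod 97.
31^1 ≡ 31 (mod 97)
31^2 = (31^1)^2 ≡ 31^2 = 961 ≡ 88 (mod 97)
31^4 = (31^2)^2 ≡ 88^2 = 7744 ≡ 81 (mod 97)
31^8 = (31^4)^2 ≡ 81^2 = 6561 ≡ 62 (mod 97)
31^16 = (31^8)^2 ≡ 62^2 = 3844 ≡ 61 (mod 97)
31^18 = 31^16 · 31^2 ≡ 61 · 88 ≡ 33 (mod 97).

33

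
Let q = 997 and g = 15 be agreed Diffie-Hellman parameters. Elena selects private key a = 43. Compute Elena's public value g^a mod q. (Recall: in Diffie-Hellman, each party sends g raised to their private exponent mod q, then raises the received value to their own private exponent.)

134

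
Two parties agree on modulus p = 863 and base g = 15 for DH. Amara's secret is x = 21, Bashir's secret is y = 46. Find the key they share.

522

Bashir sends B = g^y mod p = 15^46 mod 863.
15^1 ≡ 15 (mod 863)
15^2 = (15^1)^2 ≡ 15^2 = 225 ≡ 225 (mod 863)
15^4 = (15^2)^2 ≡ 225^2 = 50625 ≡ 571 (mod 863)
15^8 = (15^4)^2 ≡ 571^2 = 326041 ≡ 690 (mod 863)
15^16 = (15^8)^2 ≡ 690^2 = 476100 ≡ 587 (mod 863)
15^32 = (15^16)^2 ≡ 587^2 = 344569 ≡ 232 (mod 863)
15^46 = 15^32 · 15^8 · 15^4 · 15^2 ≡ 232 · 690 · 571 · 225 ≡ 728 (mod 863).
So B = 728. Amara then computes K = B^x mod p = 728^21 mod 863.
728^1 ≡ 728 (mod 863)
728^2 = (728^1)^2 ≡ 728^2 = 529984 ≡ 102 (mod 863)
728^4 = (728^2)^2 ≡ 102^2 = 10404 ≡ 48 (mod 863)
728^8 = (728^4)^2 ≡ 48^2 = 2304 ≡ 578 (mod 863)
728^16 = (728^8)^2 ≡ 578^2 = 334084 ≡ 103 (mod 863)
728^21 = 728^16 · 728^4 · 728^1 ≡ 103 · 48 · 728 ≡ 522 (mod 863).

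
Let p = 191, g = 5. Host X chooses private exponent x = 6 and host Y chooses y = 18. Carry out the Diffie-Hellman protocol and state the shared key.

160

Host Y sends B = g^y mod p = 5^18 mod 191.
5^1 ≡ 5 (mod 191)
5^2 = (5^1)^2 ≡ 5^2 = 25 ≡ 25 (mod 191)
5^4 = (5^2)^2 ≡ 25^2 = 625 ≡ 52 (mod 191)
5^8 = (5^4)^2 ≡ 52^2 = 2704 ≡ 30 (mod 191)
5^16 = (5^8)^2 ≡ 30^2 = 900 ≡ 136 (mod 191)
5^18 = 5^16 · 5^2 ≡ 136 · 25 ≡ 153 (mod 191).
So B = 153. Host X then computes K = B^x mod p = 153^6 mod 191.
153^1 ≡ 153 (mod 191)
153^2 = (153^1)^2 ≡ 153^2 = 23409 ≡ 107 (mod 191)
153^4 = (153^2)^2 ≡ 107^2 = 11449 ≡ 180 (mod 191)
153^6 = 153^4 · 153^2 ≡ 180 · 107 ≡ 160 (mod 191).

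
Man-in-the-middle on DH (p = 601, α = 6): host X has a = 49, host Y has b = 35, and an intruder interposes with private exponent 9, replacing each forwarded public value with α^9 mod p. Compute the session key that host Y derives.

432

Host Y receives an intruder's public value M = 6^9 mod 601 instead of the honest one.
6^1 ≡ 6 (mod 601)
6^2 = (6^1)^2 ≡ 6^2 = 36 ≡ 36 (mod 601)
6^4 = (6^2)^2 ≡ 36^2 = 1296 ≡ 94 (mod 601)
6^8 = (6^4)^2 ≡ 94^2 = 8836 ≡ 422 (mod 601)
6^9 = 6^8 · 6^1 ≡ 422 · 6 ≡ 128 (mod 601).
So M = 128. Host Y computes K = M^35 mod 601.
128^1 ≡ 128 (mod 601)
128^2 = (128^1)^2 ≡ 128^2 = 16384 ≡ 157 (mod 601)
128^4 = (128^2)^2 ≡ 157^2 = 24649 ≡ 8 (mod 601)
128^8 = (128^4)^2 ≡ 8^2 = 64 ≡ 64 (mod 601)
128^16 = (128^8)^2 ≡ 64^2 = 4096 ≡ 490 (mod 601)
128^32 = (128^16)^2 ≡ 490^2 = 240100 ≡ 301 (mod 601)
128^35 = 128^32 · 128^2 · 128^1 ≡ 301 · 157 · 128 ≡ 432 (mod 601).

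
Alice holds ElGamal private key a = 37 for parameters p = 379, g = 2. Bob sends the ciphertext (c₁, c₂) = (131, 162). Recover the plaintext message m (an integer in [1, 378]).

271

Shared mask s = c₁^a mod p = 131^37 mod 379.
131^1 ≡ 131 (mod 379)
131^2 = (131^1)^2 ≡ 131^2 = 17161 ≡ 106 (mod 379)
131^4 = (131^2)^2 ≡ 106^2 = 11236 ≡ 245 (mod 379)
131^8 = (131^4)^2 ≡ 245^2 = 60025 ≡ 143 (mod 379)
131^16 = (131^8)^2 ≡ 143^2 = 20449 ≡ 362 (mod 379)
131^32 = (131^16)^2 ≡ 362^2 = 131044 ≡ 289 (mod 379)
131^37 = 131^32 · 131^4 · 131^1 ≡ 289 · 245 · 131 ≡ 188 (mod 379).
So s = 188; s⁻¹ ≡ 252 (mod 379).
m = c₂ · s⁻¹ mod 379 = 162 · 252 mod 379 = 271.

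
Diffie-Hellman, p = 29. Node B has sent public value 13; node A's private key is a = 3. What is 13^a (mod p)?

22

Shared key K = 13^3 mod 29.
13^1 ≡ 13 (mod 29)
13^2 = (13^1)^2 ≡ 13^2 = 169 ≡ 24 (mod 29)
13^3 = 13^2 · 13^1 ≡ 24 · 13 ≡ 22 (mod 29).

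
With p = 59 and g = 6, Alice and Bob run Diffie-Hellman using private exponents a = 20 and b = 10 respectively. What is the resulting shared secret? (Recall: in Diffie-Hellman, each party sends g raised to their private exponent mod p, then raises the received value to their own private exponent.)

Alice sends A = g^a mod p = 6^20 mod 59.
6^1 ≡ 6 (mod 59)
6^2 = (6^1)^2 ≡ 6^2 = 36 ≡ 36 (mod 59)
6^4 = (6^2)^2 ≡ 36^2 = 1296 ≡ 57 (mod 59)
6^8 = (6^4)^2 ≡ 57^2 = 3249 ≡ 4 (mod 59)
6^16 = (6^8)^2 ≡ 4^2 = 16 ≡ 16 (mod 59)
6^20 = 6^16 · 6^4 ≡ 16 · 57 ≡ 27 (mod 59).
So A = 27. Bob then computes K = A^b mod p = 27^10 mod 59.
27^1 ≡ 27 (mod 59)
27^2 = (27^1)^2 ≡ 27^2 = 729 ≡ 21 (mod 59)
27^4 = (27^2)^2 ≡ 21^2 = 441 ≡ 28 (mod 59)
27^8 = (27^4)^2 ≡ 28^2 = 784 ≡ 17 (mod 59)
27^10 = 27^8 · 27^2 ≡ 17 · 21 ≡ 3 (mod 59).

3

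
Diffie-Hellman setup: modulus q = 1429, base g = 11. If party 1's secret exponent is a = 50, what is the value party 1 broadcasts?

341

Public value = 11^50 (mod 1429).
11^1 ≡ 11 (mod 1429)
11^2 = (11^1)^2 ≡ 11^2 = 121 ≡ 121 (mod 1429)
11^4 = (11^2)^2 ≡ 121^2 = 14641 ≡ 351 (mod 1429)
11^8 = (11^4)^2 ≡ 351^2 = 123201 ≡ 307 (mod 1429)
11^16 = (11^8)^2 ≡ 307^2 = 94249 ≡ 1364 (mod 1429)
11^32 = (11^16)^2 ≡ 1364^2 = 1860496 ≡ 1367 (mod 1429)
11^50 = 11^32 · 11^16 · 11^2 ≡ 1367 · 1364 · 121 ≡ 341 (mod 1429).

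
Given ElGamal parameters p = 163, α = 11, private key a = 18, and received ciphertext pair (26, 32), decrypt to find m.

18

Shared mask s = c₁^a mod p = 26^18 mod 163.
26^1 ≡ 26 (mod 163)
26^2 = (26^1)^2 ≡ 26^2 = 676 ≡ 24 (mod 163)
26^4 = (26^2)^2 ≡ 24^2 = 576 ≡ 87 (mod 163)
26^8 = (26^4)^2 ≡ 87^2 = 7569 ≡ 71 (mod 163)
26^16 = (26^8)^2 ≡ 71^2 = 5041 ≡ 151 (mod 163)
26^18 = 26^16 · 26^2 ≡ 151 · 24 ≡ 38 (mod 163).
So s = 38; s⁻¹ ≡ 133 (mod 163).
m = c₂ · s⁻¹ mod 163 = 32 · 133 mod 163 = 18.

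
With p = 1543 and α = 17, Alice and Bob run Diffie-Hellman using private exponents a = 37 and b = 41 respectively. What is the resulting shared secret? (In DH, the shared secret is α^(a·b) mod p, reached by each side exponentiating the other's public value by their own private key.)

649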